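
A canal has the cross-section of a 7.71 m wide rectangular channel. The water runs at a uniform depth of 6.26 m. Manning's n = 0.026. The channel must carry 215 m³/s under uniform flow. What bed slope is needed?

Flow area A = b·y = 7.71 × 6.26 = 48.26 m². Wetted perimeter P = b + 2y = 7.71 + 2×6.26 = 20.23 m.
Hydraulic radius R = A/P = 48.26/20.23 = 2.386 m.
From Manning's equation, S = [nQ / (1 A R^(2/3))]² = [0.026 × 215 / (1 × 48.26 × 2.386^(2/3))]² = 0.00421.

S = 0.00421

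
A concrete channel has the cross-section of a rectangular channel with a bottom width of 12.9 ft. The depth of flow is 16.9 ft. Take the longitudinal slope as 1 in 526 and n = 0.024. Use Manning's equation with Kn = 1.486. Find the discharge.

Flow area A = b·y = 12.9 × 16.9 = 218 ft². Wetted perimeter P = b + 2y = 12.9 + 2×16.9 = 46.7 ft.
Hydraulic radius R = A/P = 218/46.7 = 4.668 ft.
Manning's equation: Q = (1.486/n) A R^(2/3) S^(1/2) = (1.486/0.024) × 218 × 4.668^(2/3) × 0.001901^(1/2) = 1640 ft³/s.

Q = 1640 ft³/s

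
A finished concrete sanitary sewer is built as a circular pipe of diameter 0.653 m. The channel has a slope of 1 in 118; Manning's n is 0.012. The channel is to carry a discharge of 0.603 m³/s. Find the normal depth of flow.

y_n = 0.436 m

Manning's equation rearranged: A R^(2/3) = nQ / (1·√S) = 0.012 × 0.603 / (√0.008475) = 0.0786.
Try y = 0.535 m: A R^(2/3) = 0.1 — too large.
Try y = 0.299 m: A R^(2/3) = 0.04296 — too small.
Try y = 0.436 m: A R^(2/3) = 0.07858 — close enough.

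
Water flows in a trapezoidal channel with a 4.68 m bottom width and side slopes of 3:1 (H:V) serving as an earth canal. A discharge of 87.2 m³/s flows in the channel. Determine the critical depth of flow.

At critical depth, Q² T / (g A³) = 1, i.e. A³/T = Q²/g = 87.2²/9.81 = 775.1.
Try y = 2.5 m: A³/T = 1435 — too large.
Try y = 1.58 m: A³/T = 232.8 — too small.
Try y = 2.15 m: A³/T = 779.4 — close enough.

y_c = 2.15 m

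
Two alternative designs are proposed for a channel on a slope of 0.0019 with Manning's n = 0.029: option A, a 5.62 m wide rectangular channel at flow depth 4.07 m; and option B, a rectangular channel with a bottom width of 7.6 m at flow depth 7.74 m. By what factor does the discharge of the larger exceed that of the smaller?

Channel A: Flow area A = b·y = 5.62 × 4.07 = 22.87 m². Wetted perimeter P = b + 2y = 5.62 + 2×4.07 = 13.76 m. Hydraulic radius R = A/P = 22.87/13.76 = 1.662 m. Q_A = (1/0.029)·22.87·1.662^(2/3)·√0.0019 = 48.24 m³/s.
Channel B: Flow area A = b·y = 7.6 × 7.74 = 58.82 m². Wetted perimeter P = b + 2y = 7.6 + 2×7.74 = 23.08 m. Hydraulic radius R = A/P = 58.82/23.08 = 2.549 m. Q_B = (1/0.029)·58.82·2.549^(2/3)·√0.0019 = 165 m³/s.
The larger discharge is 165 m³/s and the smaller is 48.24 m³/s; the ratio is 3.42.

3.42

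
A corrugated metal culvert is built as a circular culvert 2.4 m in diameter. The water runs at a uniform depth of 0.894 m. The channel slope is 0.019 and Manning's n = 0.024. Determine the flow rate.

Q = 5.46 m³/s

For a circular section of diameter D = 2.4 m at depth y = 0.894 m, the central angle is θ = 2 arccos(1 − 2y/D) = 2.626 rad. Then A = (D²/8)(θ − sin θ) = 1.536 m² and P = Dθ/2 = 3.151 m.
Hydraulic radius R = A/P = 1.536/3.151 = 0.4873 m.
Manning's equation: Q = (1/n) A R^(2/3) S^(1/2) = (1/0.024) × 1.536 × 0.4873^(2/3) × 0.019^(1/2) = 5.46 m³/s.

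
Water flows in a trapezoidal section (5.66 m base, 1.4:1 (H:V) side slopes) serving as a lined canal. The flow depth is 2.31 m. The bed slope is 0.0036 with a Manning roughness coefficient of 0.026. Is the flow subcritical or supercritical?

subcritical

With bottom width b = 5.66 m and side slope z = 1.4: A = (b + zy)y = (5.66 + 1.4×2.31)×2.31 = 20.55 m²; P = b + 2y√(1+z²) = 5.66 + 2×2.31×1.72 = 13.61 m.
Hydraulic radius R = A/P = 20.55/13.61 = 1.51 m.
V = (1/n) R^(2/3) √S = (1/0.026) × 1.51^(2/3) × √0.0036 = 3.037 m/s. Hydraulic depth D_h = A/T = 20.55/12.13 = 1.694 m.
Froude number Fr = V/√(g·D_h) = 3.037/√(9.81×1.694) = 0.745, which is less than 1, so the flow is subcritical.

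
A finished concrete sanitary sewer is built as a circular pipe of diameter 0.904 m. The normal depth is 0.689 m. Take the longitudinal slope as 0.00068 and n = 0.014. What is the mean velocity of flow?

V = 0.785 m/s

For a circular section of diameter D = 0.904 m at depth y = 0.689 m, the central angle is θ = 2 arccos(1 − 2y/D) = 4.245 rad. Then A = (D²/8)(θ − sin θ) = 0.5249 m² and P = Dθ/2 = 1.919 m.
Hydraulic radius R = A/P = 0.5249/1.919 = 0.2735 m.
From Manning's equation, V = (1/n) R^(2/3) S^(1/2) = (1/0.014) × 0.2735^(2/3) × 0.00068^(1/2) = 0.785 m/s.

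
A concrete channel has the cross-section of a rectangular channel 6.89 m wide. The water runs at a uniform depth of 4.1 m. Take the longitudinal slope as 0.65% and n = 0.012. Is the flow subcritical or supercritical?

supercritical

Flow area A = b·y = 6.89 × 4.1 = 28.25 m². Wetted perimeter P = b + 2y = 6.89 + 2×4.1 = 15.09 m.
Hydraulic radius R = A/P = 28.25/15.09 = 1.872 m.
V = (1/n) R^(2/3) √S = (1/0.012) × 1.872^(2/3) × √0.0065 = 10.21 m/s. Hydraulic depth D_h = A/T = 28.25/6.89 = 4.1 m.
Froude number Fr = V/√(g·D_h) = 10.21/√(9.81×4.1) = 1.61, which is greater than 1, so the flow is supercritical.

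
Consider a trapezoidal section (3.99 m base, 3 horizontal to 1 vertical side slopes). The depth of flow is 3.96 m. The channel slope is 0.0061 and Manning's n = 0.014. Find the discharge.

Q = 587 m³/s

With bottom width b = 3.99 m and side slope z = 3: A = (b + zy)y = (3.99 + 3×3.96)×3.96 = 62.85 m²; P = b + 2y√(1+z²) = 3.99 + 2×3.96×3.162 = 29.04 m.
Hydraulic radius R = A/P = 62.85/29.04 = 2.164 m.
Manning's equation: Q = (1/n) A R^(2/3) S^(1/2) = (1/0.014) × 62.85 × 2.164^(2/3) × 0.0061^(1/2) = 587 m³/s.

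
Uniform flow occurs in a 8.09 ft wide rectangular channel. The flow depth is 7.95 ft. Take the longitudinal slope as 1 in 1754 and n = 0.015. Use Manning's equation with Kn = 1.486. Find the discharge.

Q = 294 ft³/s

Flow area A = b·y = 8.09 × 7.95 = 64.32 ft². Wetted perimeter P = b + 2y = 8.09 + 2×7.95 = 23.99 ft.
Hydraulic radius R = A/P = 64.32/23.99 = 2.681 ft.
Manning's equation: Q = (1.486/n) A R^(2/3) S^(1/2) = (1.486/0.015) × 64.32 × 2.681^(2/3) × 0.0005701^(1/2) = 294 ft³/s.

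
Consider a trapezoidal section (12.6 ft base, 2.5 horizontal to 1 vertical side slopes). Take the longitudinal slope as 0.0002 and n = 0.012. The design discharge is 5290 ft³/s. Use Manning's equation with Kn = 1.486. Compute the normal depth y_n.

y_n = 15 ft

Manning's equation rearranged: A R^(2/3) = nQ / (1.486·√S) = 0.012 × 5290 / (1.486 × √0.0002) = 3021.
Trying y = 11.3 ft: A R^(2/3) = 1572 — low.
Trying y = 18.8 ft: A R^(2/3) = 5146 — high.
Trying y = 15 ft: A R^(2/3) = 3018 — matches.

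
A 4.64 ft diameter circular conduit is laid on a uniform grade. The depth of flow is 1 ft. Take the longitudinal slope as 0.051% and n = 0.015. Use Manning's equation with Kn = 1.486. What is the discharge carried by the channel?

Q = 4.25 ft³/s

For a circular section of diameter D = 4.64 ft at depth y = 1 ft, the central angle is θ = 2 arccos(1 − 2y/D) = 1.931 rad. Then A = (D²/8)(θ − sin θ) = 2.679 ft² and P = Dθ/2 = 4.48 ft.
Hydraulic radius R = A/P = 2.679/4.48 = 0.5979 ft.
Manning's equation: Q = (1.486/n) A R^(2/3) S^(1/2) = (1.486/0.015) × 2.679 × 0.5979^(2/3) × 0.00051^(1/2) = 4.25 ft³/s.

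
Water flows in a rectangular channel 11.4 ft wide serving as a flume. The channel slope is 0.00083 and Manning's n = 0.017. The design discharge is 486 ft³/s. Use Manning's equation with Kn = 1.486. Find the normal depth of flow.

y_n = 7.68 ft

Manning's equation rearranged: A R^(2/3) = nQ / (1.486·√S) = 0.017 × 486 / (1.486 × √0.00083) = 193.
Try y = 6.08 ft: A R^(2/3) = 142.3 — too small.
Try y = 9.54 ft: A R^(2/3) = 253.9 — too large.
Try y = 7.68 ft: A R^(2/3) = 193 — close enough.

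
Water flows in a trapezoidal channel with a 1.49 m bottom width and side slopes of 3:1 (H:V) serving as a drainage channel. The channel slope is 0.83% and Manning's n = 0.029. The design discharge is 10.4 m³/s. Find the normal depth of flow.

Manning's equation rearranged: A R^(2/3) = nQ / (1·√S) = 0.029 × 10.4 / (√0.0083) = 3.31.
Trying y = 1.25 m: A R^(2/3) = 5.15 — over.
Trying y = 0.738 m: A R^(2/3) = 1.591 — short.
Trying y = 1.03 m: A R^(2/3) = 3.316 — close enough.

y_n = 1.03 m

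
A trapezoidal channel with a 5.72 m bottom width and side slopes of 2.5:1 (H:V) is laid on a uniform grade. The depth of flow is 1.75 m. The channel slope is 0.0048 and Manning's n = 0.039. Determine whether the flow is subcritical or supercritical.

subcritical

With bottom width b = 5.72 m and side slope z = 2.5: A = (b + zy)y = (5.72 + 2.5×1.75)×1.75 = 17.67 m²; P = b + 2y√(1+z²) = 5.72 + 2×1.75×2.693 = 15.14 m.
Hydraulic radius R = A/P = 17.67/15.14 = 1.167 m.
V = (1/n) R^(2/3) √S = (1/0.039) × 1.167^(2/3) × √0.0048 = 1.969 m/s. Hydraulic depth D_h = A/T = 17.67/14.47 = 1.221 m.
Froude number Fr = V/√(g·D_h) = 1.969/√(9.81×1.221) = 0.569, which is less than 1, so the flow is subcritical.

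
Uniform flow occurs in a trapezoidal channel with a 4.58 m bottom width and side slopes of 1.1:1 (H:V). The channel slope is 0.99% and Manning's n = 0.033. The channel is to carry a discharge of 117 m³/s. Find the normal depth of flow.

y_n = 3.2 m

Manning's equation rearranged: A R^(2/3) = nQ / (1·√S) = 0.033 × 117 / (√0.0099) = 38.8.
Try y = 3.73 m: A R^(2/3) = 52.55 — too large.
Try y = 2.77 m: A R^(2/3) = 29.48 — too small.
Try y = 3.2 m: A R^(2/3) = 38.91 — matches.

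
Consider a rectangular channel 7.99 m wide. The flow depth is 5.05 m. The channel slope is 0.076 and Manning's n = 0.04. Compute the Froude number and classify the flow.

supercritical

Flow area A = b·y = 7.99 × 5.05 = 40.35 m². Wetted perimeter P = b + 2y = 7.99 + 2×5.05 = 18.09 m.
Hydraulic radius R = A/P = 40.35/18.09 = 2.23 m.
V = (1/n) R^(2/3) √S = (1/0.04) × 2.23^(2/3) × √0.076 = 11.77 m/s. Hydraulic depth D_h = A/T = 40.35/7.99 = 5.05 m.
Froude number Fr = V/√(g·D_h) = 11.77/√(9.81×5.05) = 1.67, which is greater than 1, so the flow is supercritical.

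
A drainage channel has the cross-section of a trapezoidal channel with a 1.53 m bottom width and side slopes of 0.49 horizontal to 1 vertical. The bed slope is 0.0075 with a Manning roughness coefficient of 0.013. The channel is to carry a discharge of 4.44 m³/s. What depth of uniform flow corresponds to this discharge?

y_n = 0.656 m

Manning's equation rearranged: A R^(2/3) = nQ / (1·√S) = 0.013 × 4.44 / (√0.0075) = 0.6665.
Try y = 0.568 m: A R^(2/3) = 0.527 — low.
Try y = 0.835 m: A R^(2/3) = 0.9894 — high.
Try y = 0.656 m: A R^(2/3) = 0.666 — ≈ 0.6665.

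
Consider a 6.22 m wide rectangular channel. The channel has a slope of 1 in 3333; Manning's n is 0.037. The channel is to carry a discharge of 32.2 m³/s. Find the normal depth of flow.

y_n = 6.69 m

Manning's equation rearranged: A R^(2/3) = nQ / (1·√S) = 0.037 × 32.2 / (√0.0003) = 68.78.
At y = 4.78 m: A R^(2/3) = 45.36 — short.
At y = 8.03 m: A R^(2/3) = 85.55 — over.
At y = 6.69 m: A R^(2/3) = 68.74 — ≈ 68.78.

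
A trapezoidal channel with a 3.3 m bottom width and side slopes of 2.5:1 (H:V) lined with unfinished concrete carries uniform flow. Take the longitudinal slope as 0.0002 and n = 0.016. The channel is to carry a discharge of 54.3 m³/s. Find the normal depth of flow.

y_n = 3.42 m

Manning's equation rearranged: A R^(2/3) = nQ / (1·√S) = 0.016 × 54.3 / (√0.0002) = 61.43.
Try y = 4.22 m: A R^(2/3) = 100.2 — high.
Try y = 3.42 m: A R^(2/3) = 61.43 — matches.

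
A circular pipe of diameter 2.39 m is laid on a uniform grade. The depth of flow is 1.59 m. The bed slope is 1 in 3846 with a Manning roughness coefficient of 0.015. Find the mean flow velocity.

V = 0.844 m/s

For a circular section of diameter D = 2.39 m at depth y = 1.59 m, the central angle is θ = 2 arccos(1 − 2y/D) = 3.815 rad. Then A = (D²/8)(θ − sin θ) = 3.17 m² and P = Dθ/2 = 4.559 m.
Hydraulic radius R = A/P = 3.17/4.559 = 0.6952 m.
From Manning's equation, V = (1/n) R^(2/3) S^(1/2) = (1/0.015) × 0.6952^(2/3) × 0.00026^(1/2) = 0.844 m/s.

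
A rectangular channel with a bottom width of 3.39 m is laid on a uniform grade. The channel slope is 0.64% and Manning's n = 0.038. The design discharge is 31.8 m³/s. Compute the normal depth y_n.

Manning's equation rearranged: A R^(2/3) = nQ / (1·√S) = 0.038 × 31.8 / (√0.0064) = 15.1.
At y = 4.38 m: A R^(2/3) = 16.97 — over.
At y = 3.97 m: A R^(2/3) = 15.09 — ≈ 15.1.

y_n = 3.97 m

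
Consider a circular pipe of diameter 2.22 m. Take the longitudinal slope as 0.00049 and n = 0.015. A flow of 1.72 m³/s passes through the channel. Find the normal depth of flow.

Manning's equation rearranged: A R^(2/3) = nQ / (1·√S) = 0.015 × 1.72 / (√0.00049) = 1.166.
Trying y = 1.21 m: A R^(2/3) = 1.509 — over.
Trying y = 0.728 m: A R^(2/3) = 0.6075 — short.
Trying y = 1.04 m: A R^(2/3) = 1.168 — ≈ 1.166.

y_n = 1.04 m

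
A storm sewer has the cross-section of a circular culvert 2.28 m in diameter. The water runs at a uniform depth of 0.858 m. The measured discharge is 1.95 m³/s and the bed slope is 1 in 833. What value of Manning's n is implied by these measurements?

For a circular section of diameter D = 2.28 m at depth y = 0.858 m, the central angle is θ = 2 arccos(1 − 2y/D) = 2.642 rad. Then A = (D²/8)(θ − sin θ) = 1.405 m² and P = Dθ/2 = 3.011 m.
Hydraulic radius R = A/P = 1.405/3.011 = 0.4666 m.
Rearranging Manning's equation: n = (1/Q) A R^(2/3) S^(1/2) = (1/1.95) × 1.405 × 0.4666^(2/3) × √0.0012 = 0.015.

n = 0.015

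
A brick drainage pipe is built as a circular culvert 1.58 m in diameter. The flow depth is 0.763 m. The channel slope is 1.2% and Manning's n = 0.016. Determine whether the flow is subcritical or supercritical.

For a circular section of diameter D = 1.58 m at depth y = 0.763 m, the central angle is θ = 2 arccos(1 − 2y/D) = 3.073 rad. Then A = (D²/8)(θ − sin θ) = 0.9377 m² and P = Dθ/2 = 2.428 m.
Hydraulic radius R = A/P = 0.9377/2.428 = 0.3862 m.
V = (1/n) R^(2/3) √S = (1/0.016) × 0.3862^(2/3) × √0.012 = 3.631 m/s. Hydraulic depth D_h = A/T = 0.9377/1.579 = 0.5938 m.
Froude number Fr = V/√(g·D_h) = 3.631/√(9.81×0.5938) = 1.5, which is greater than 1, so the flow is supercritical.

supercritical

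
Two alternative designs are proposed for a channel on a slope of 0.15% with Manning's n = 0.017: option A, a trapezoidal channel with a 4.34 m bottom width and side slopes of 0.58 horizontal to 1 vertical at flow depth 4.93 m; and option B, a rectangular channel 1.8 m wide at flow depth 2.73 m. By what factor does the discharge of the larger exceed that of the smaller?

Channel A: With bottom width b = 4.34 m and side slope z = 0.58: A = (b + zy)y = (4.34 + 0.58×4.93)×4.93 = 35.49 m²; P = b + 2y√(1+z²) = 4.34 + 2×4.93×1.156 = 15.74 m. Hydraulic radius R = A/P = 35.49/15.74 = 2.255 m. Q_A = (1/0.017)·35.49·2.255^(2/3)·√0.0015 = 139.1 m³/s.
Channel B: Flow area A = b·y = 1.8 × 2.73 = 4.914 m². Wetted perimeter P = b + 2y = 1.8 + 2×2.73 = 7.26 m. Hydraulic radius R = A/P = 4.914/7.26 = 0.6769 m. Q_B = (1/0.017)·4.914·0.6769^(2/3)·√0.0015 = 8.63 m³/s.
The larger discharge is 139.1 m³/s and the smaller is 8.63 m³/s; the ratio is 16.1.

16.1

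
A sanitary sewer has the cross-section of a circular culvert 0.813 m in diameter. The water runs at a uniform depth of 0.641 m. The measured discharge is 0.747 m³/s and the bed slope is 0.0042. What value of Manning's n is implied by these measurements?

n = 0.015

For a circular section of diameter D = 0.813 m at depth y = 0.641 m, the central angle is θ = 2 arccos(1 − 2y/D) = 4.371 rad. Then A = (D²/8)(θ − sin θ) = 0.439 m² and P = Dθ/2 = 1.777 m.
Hydraulic radius R = A/P = 0.439/1.777 = 0.2471 m.
Rearranging Manning's equation: n = (1/Q) A R^(2/3) S^(1/2) = (1/0.747) × 0.439 × 0.2471^(2/3) × √0.0042 = 0.015.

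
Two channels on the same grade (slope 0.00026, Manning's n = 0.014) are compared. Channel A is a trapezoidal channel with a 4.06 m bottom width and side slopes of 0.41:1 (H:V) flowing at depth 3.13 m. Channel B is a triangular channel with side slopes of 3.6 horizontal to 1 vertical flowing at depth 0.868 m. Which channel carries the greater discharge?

channel A

Channel A: With bottom width b = 4.06 m and side slope z = 0.41: A = (b + zy)y = (4.06 + 0.41×3.13)×3.13 = 16.72 m²; P = b + 2y√(1+z²) = 4.06 + 2×3.13×1.081 = 10.83 m. Hydraulic radius R = A/P = 16.72/10.83 = 1.545 m. Q_A = (1/0.014)·16.72·1.545^(2/3)·√0.00026 = 25.74 m³/s.
Channel B: For a triangular section with side slope z = 3.6: A = zy² = 3.6×0.868² = 2.712 m²; P = 2y√(1+z²) = 2×0.868×3.736 = 6.486 m. Hydraulic radius R = A/P = 2.712/6.486 = 0.4182 m. Q_B = (1/0.014)·2.712·0.4182^(2/3)·√0.00026 = 1.747 m³/s.
Q_A = 25.74 m³/s vs Q_B = 1.747 m³/s, so channel A carries more.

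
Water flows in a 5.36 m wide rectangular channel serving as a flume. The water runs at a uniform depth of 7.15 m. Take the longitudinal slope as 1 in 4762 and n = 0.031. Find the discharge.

Flow area A = b·y = 5.36 × 7.15 = 38.32 m². Wetted perimeter P = b + 2y = 5.36 + 2×7.15 = 19.66 m.
Hydraulic radius R = A/P = 38.32/19.66 = 1.949 m.
Manning's equation: Q = (1/n) A R^(2/3) S^(1/2) = (1/0.031) × 38.32 × 1.949^(2/3) × 0.00021^(1/2) = 28 m³/s.

Q = 28 m³/s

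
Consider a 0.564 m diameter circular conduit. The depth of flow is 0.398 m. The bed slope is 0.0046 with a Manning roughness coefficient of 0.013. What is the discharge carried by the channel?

Q = 0.299 m³/s

For a circular section of diameter D = 0.564 m at depth y = 0.398 m, the central angle is θ = 2 arccos(1 − 2y/D) = 3.989 rad. Then A = (D²/8)(θ − sin θ) = 0.1884 m² and P = Dθ/2 = 1.125 m.
Hydraulic radius R = A/P = 0.1884/1.125 = 0.1675 m.
Manning's equation: Q = (1/n) A R^(2/3) S^(1/2) = (1/0.013) × 0.1884 × 0.1675^(2/3) × 0.0046^(1/2) = 0.299 m³/s.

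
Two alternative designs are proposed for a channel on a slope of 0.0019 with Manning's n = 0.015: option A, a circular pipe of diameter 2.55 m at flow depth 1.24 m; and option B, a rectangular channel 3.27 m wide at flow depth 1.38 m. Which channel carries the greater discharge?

Channel A: For a circular section of diameter D = 2.55 m at depth y = 1.24 m, the central angle is θ = 2 arccos(1 − 2y/D) = 3.087 rad. Then A = (D²/8)(θ − sin θ) = 2.464 m² and P = Dθ/2 = 3.936 m. Hydraulic radius R = A/P = 2.464/3.936 = 0.6262 m. Q_A = (1/0.015)·2.464·0.6262^(2/3)·√0.0019 = 5.241 m³/s.
Channel B: Flow area A = b·y = 3.27 × 1.38 = 4.513 m². Wetted perimeter P = b + 2y = 3.27 + 2×1.38 = 6.03 m. Hydraulic radius R = A/P = 4.513/6.03 = 0.7484 m. Q_B = (1/0.015)·4.513·0.7484^(2/3)·√0.0019 = 10.81 m³/s.
Q_A = 5.241 m³/s vs Q_B = 10.81 m³/s, so channel B carries more.

channel B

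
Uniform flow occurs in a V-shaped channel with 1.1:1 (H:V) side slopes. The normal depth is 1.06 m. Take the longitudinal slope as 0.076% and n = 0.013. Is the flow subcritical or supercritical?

For a triangular section with side slope z = 1.1: A = zy² = 1.1×1.06² = 1.236 m²; P = 2y√(1+z²) = 2×1.06×1.487 = 3.152 m.
Hydraulic radius R = A/P = 1.236/3.152 = 0.3922 m.
V = (1/n) R^(2/3) √S = (1/0.013) × 0.3922^(2/3) × √0.00076 = 1.136 m/s. Hydraulic depth D_h = A/T = 1.236/2.332 = 0.53 m.
Froude number Fr = V/√(g·D_h) = 1.136/√(9.81×0.53) = 0.498, which is less than 1, so the flow is subcritical.

subcritical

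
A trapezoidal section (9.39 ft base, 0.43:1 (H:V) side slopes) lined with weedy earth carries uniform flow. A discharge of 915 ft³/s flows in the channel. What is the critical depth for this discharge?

At critical depth, Q² T / (g A³) = 1, i.e. A³/T = Q²/g = 915²/32.2 = 26000.
Try y = 7.59 ft: A³/T = 55660 — too large.
Try y = 4.25 ft: A³/T = 8306 — too small.
Try y = 6.04 ft: A³/T = 26020 — ≈ 26000.

y_c = 6.04 ft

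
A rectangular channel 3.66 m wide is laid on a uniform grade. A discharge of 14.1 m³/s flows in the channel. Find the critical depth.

y_c = 1.15 m

For a rectangular channel, critical depth y_c = (q²/g)^(1/3) where q = Q/b = 14.1/3.66 = 3.852 m²/s.
So y_c = (3.852²/9.81)^(1/3) = 1.15 m.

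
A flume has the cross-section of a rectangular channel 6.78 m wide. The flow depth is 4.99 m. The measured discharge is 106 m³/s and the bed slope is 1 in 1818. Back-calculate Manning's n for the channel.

Flow area A = b·y = 6.78 × 4.99 = 33.83 m². Wetted perimeter P = b + 2y = 6.78 + 2×4.99 = 16.76 m.
Hydraulic radius R = A/P = 33.83/16.76 = 2.019 m.
Rearranging Manning's equation: n = (1/Q) A R^(2/3) S^(1/2) = (1/106) × 33.83 × 2.019^(2/3) × √0.0005501 = 0.012.

n = 0.012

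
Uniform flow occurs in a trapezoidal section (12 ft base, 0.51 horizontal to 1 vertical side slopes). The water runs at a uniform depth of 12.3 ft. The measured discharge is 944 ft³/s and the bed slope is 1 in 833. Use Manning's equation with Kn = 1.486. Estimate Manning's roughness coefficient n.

n = 0.039

With bottom width b = 12 ft and side slope z = 0.51: A = (b + zy)y = (12 + 0.51×12.3)×12.3 = 224.8 ft²; P = b + 2y√(1+z²) = 12 + 2×12.3×1.123 = 39.61 ft.
Hydraulic radius R = A/P = 224.8/39.61 = 5.674 ft.
Rearranging Manning's equation: n = (1.486/Q) A R^(2/3) S^(1/2) = (1.486/944) × 224.8 × 5.674^(2/3) × √0.0012 = 0.039.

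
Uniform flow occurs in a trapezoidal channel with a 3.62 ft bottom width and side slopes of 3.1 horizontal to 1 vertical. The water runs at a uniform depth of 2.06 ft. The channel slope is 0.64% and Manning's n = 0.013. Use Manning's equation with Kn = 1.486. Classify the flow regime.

supercritical

With bottom width b = 3.62 ft and side slope z = 3.1: A = (b + zy)y = (3.62 + 3.1×2.06)×2.06 = 20.61 ft²; P = b + 2y√(1+z²) = 3.62 + 2×2.06×3.257 = 17.04 ft.
Hydraulic radius R = A/P = 20.61/17.04 = 1.21 ft.
V = (1.486/n) R^(2/3) √S = (1.486/0.013) × 1.21^(2/3) × √0.0064 = 10.38 ft/s. Hydraulic depth D_h = A/T = 20.61/16.39 = 1.257 ft.
Froude number Fr = V/√(g·D_h) = 10.38/√(32.2×1.257) = 1.63, which is greater than 1, so the flow is supercritical.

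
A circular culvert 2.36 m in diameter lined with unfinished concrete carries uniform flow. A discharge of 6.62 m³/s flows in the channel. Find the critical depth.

y_c = 1.18 m

At critical depth, Q² T / (g A³) = 1, i.e. A³/T = Q²/g = 6.62²/9.81 = 4.467.
Try y = 1.41 m: A³/T = 8.756 — over.
Try y = 1.18 m: A³/T = 4.433 — ≈ 4.467.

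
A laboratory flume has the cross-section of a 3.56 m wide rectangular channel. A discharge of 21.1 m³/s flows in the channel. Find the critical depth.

y_c = 1.53 m

For a rectangular channel, critical depth y_c = (q²/g)^(1/3) where q = Q/b = 21.1/3.56 = 5.927 m²/s.
So y_c = (5.927²/9.81)^(1/3) = 1.53 m.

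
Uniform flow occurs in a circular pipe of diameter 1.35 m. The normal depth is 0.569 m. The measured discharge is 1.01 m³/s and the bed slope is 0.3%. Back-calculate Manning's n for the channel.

n = 0.0139

For a circular section of diameter D = 1.35 m at depth y = 0.569 m, the central angle is θ = 2 arccos(1 − 2y/D) = 2.826 rad. Then A = (D²/8)(θ − sin θ) = 0.5732 m² and P = Dθ/2 = 1.908 m.
Hydraulic radius R = A/P = 0.5732/1.908 = 0.3005 m.
Rearranging Manning's equation: n = (1/Q) A R^(2/3) S^(1/2) = (1/1.01) × 0.5732 × 0.3005^(2/3) × √0.003 = 0.0139.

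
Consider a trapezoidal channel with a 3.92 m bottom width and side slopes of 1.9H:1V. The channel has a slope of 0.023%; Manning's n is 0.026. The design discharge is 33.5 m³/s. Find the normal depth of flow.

y_n = 3.49 m

Manning's equation rearranged: A R^(2/3) = nQ / (1·√S) = 0.026 × 33.5 / (√0.00023) = 57.43.
Trying y = 3.91 m: A R^(2/3) = 73.75 — too large.
Trying y = 3.49 m: A R^(2/3) = 57.43 — ≈ 57.43.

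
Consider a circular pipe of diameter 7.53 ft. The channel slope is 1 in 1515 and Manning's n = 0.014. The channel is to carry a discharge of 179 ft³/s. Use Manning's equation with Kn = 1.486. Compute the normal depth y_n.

y_n = 5.96 ft

Manning's equation rearranged: A R^(2/3) = nQ / (1.486·√S) = 0.014 × 179 / (1.486 × √0.0006601) = 65.64.
Try y = 7 ft: A R^(2/3) = 73 — over.
Try y = 4.97 ft: A R^(2/3) = 52.48 — short.
Try y = 5.96 ft: A R^(2/3) = 65.66 — close enough.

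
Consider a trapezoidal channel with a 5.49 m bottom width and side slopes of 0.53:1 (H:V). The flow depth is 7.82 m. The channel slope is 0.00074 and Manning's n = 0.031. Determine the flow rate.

Q = 145 m³/s

With bottom width b = 5.49 m and side slope z = 0.53: A = (b + zy)y = (5.49 + 0.53×7.82)×7.82 = 75.34 m²; P = b + 2y√(1+z²) = 5.49 + 2×7.82×1.132 = 23.19 m.
Hydraulic radius R = A/P = 75.34/23.19 = 3.249 m.
Manning's equation: Q = (1/n) A R^(2/3) S^(1/2) = (1/0.031) × 75.34 × 3.249^(2/3) × 0.00074^(1/2) = 145 m³/s.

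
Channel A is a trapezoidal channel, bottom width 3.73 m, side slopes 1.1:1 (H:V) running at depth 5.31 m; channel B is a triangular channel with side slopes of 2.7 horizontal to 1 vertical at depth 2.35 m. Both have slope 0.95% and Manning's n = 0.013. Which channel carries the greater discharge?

Channel A: With bottom width b = 3.73 m and side slope z = 1.1: A = (b + zy)y = (3.73 + 1.1×5.31)×5.31 = 50.82 m²; P = b + 2y√(1+z²) = 3.73 + 2×5.31×1.487 = 19.52 m. Hydraulic radius R = A/P = 50.82/19.52 = 2.604 m. Q_A = (1/0.013)·50.82·2.604^(2/3)·√0.0095 = 721.2 m³/s.
Channel B: For a triangular section with side slope z = 2.7: A = zy² = 2.7×2.35² = 14.91 m²; P = 2y√(1+z²) = 2×2.35×2.879 = 13.53 m. Hydraulic radius R = A/P = 14.91/13.53 = 1.102 m. Q_B = (1/0.013)·14.91·1.102^(2/3)·√0.0095 = 119.3 m³/s.
Q_A = 721.2 m³/s vs Q_B = 119.3 m³/s, so channel A carries more.

channel A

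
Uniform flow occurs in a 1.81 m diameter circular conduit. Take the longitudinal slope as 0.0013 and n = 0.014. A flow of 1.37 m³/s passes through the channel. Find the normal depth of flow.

Manning's equation rearranged: A R^(2/3) = nQ / (1·√S) = 0.014 × 1.37 / (√0.0013) = 0.532.
At y = 0.883 m: A R^(2/3) = 0.7271 — high.
At y = 0.639 m: A R^(2/3) = 0.4053 — low.
At y = 0.74 m: A R^(2/3) = 0.5318 — matches.

y_n = 0.74 m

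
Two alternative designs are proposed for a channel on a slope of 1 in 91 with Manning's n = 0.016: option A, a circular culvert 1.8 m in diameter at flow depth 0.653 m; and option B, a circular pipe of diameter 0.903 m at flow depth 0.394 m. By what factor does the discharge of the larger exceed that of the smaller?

4.49

Channel A: For a circular section of diameter D = 1.8 m at depth y = 0.653 m, the central angle is θ = 2 arccos(1 − 2y/D) = 2.586 rad. Then A = (D²/8)(θ − sin θ) = 0.8334 m² and P = Dθ/2 = 2.327 m. Hydraulic radius R = A/P = 0.8334/2.327 = 0.3581 m. Q_A = (1/0.016)·0.8334·0.3581^(2/3)·√0.01099 = 2.754 m³/s.
Channel B: For a circular section of diameter D = 0.903 m at depth y = 0.394 m, the central angle is θ = 2 arccos(1 − 2y/D) = 2.886 rad. Then A = (D²/8)(θ − sin θ) = 0.2684 m² and P = Dθ/2 = 1.303 m. Hydraulic radius R = A/P = 0.2684/1.303 = 0.206 m. Q_B = (1/0.016)·0.2684·0.206^(2/3)·√0.01099 = 0.6134 m³/s.
The larger discharge is 2.754 m³/s and the smaller is 0.6134 m³/s; the ratio is 4.49.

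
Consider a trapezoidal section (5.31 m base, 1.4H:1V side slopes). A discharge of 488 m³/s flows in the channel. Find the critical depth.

At critical depth, Q² T / (g A³) = 1, i.e. A³/T = Q²/g = 488²/9.81 = 24280.
Try y = 4.61 m: A³/T = 8755 — short.
Try y = 6.55 m: A³/T = 36070 — over.
Try y = 5.95 m: A³/T = 24330 — close enough.

y_c = 5.95 m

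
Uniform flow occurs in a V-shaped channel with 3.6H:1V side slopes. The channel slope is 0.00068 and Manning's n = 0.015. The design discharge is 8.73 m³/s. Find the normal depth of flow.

y_n = 1.36 m

Manning's equation rearranged: A R^(2/3) = nQ / (1·√S) = 0.015 × 8.73 / (√0.00068) = 5.022.
At y = 1.02 m: A R^(2/3) = 2.332 — low.
At y = 1.36 m: A R^(2/3) = 5.023 — matches.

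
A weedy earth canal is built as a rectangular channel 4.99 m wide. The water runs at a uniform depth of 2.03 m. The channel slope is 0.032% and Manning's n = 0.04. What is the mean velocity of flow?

Flow area A = b·y = 4.99 × 2.03 = 10.13 m². Wetted perimeter P = b + 2y = 4.99 + 2×2.03 = 9.05 m.
Hydraulic radius R = A/P = 10.13/9.05 = 1.119 m.
From Manning's equation, V = (1/n) R^(2/3) S^(1/2) = (1/0.04) × 1.119^(2/3) × 0.00032^(1/2) = 0.482 m/s.

V = 0.482 m/s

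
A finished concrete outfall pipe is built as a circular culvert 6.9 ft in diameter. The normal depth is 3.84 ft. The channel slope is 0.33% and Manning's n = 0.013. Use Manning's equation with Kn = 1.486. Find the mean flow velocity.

V = 9.86 ft/s

For a circular section of diameter D = 6.9 ft at depth y = 3.84 ft, the central angle is θ = 2 arccos(1 − 2y/D) = 3.368 rad. Then A = (D²/8)(θ − sin θ) = 21.38 ft² and P = Dθ/2 = 11.62 ft.
Hydraulic radius R = A/P = 21.38/11.62 = 1.84 ft.
From Manning's equation, V = (1.486/n) R^(2/3) S^(1/2) = (1.486/0.013) × 1.84^(2/3) × 0.0033^(1/2) = 9.86 ft/s.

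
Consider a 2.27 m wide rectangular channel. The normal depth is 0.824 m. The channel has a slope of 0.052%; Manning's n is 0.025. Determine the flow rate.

Flow area A = b·y = 2.27 × 0.824 = 1.87 m². Wetted perimeter P = b + 2y = 2.27 + 2×0.824 = 3.918 m.
Hydraulic radius R = A/P = 1.87/3.918 = 0.4774 m.
Manning's equation: Q = (1/n) A R^(2/3) S^(1/2) = (1/0.025) × 1.87 × 0.4774^(2/3) × 0.00052^(1/2) = 1.04 m³/s.

Q = 1.04 m³/s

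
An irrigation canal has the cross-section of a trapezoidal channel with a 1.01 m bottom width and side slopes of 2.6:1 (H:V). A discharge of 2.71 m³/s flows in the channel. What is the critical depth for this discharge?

At critical depth, Q² T / (g A³) = 1, i.e. A³/T = Q²/g = 2.71²/9.81 = 0.7486.
Try y = 0.512 m: A³/T = 0.469 — too small.
Try y = 0.695 m: A³/T = 1.623 — too large.
Try y = 0.575 m: A³/T = 0.7471 — matches.

y_c = 0.575 m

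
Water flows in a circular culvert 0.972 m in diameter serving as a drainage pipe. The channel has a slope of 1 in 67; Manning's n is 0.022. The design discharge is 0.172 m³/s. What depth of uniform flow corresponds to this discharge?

y_n = 0.215 m

Manning's equation rearranged: A R^(2/3) = nQ / (1·√S) = 0.022 × 0.172 / (√0.01493) = 0.03097.
Try y = 0.275 m: A R^(2/3) = 0.05049 — over.
Try y = 0.215 m: A R^(2/3) = 0.031 — close enough.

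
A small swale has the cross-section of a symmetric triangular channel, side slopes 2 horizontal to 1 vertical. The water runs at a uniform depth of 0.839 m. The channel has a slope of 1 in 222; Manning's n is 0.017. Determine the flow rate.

Q = 2.89 m³/s

For a triangular section with side slope z = 2: A = zy² = 2×0.839² = 1.408 m²; P = 2y√(1+z²) = 2×0.839×2.236 = 3.752 m.
Hydraulic radius R = A/P = 1.408/3.752 = 0.3752 m.
Manning's equation: Q = (1/n) A R^(2/3) S^(1/2) = (1/0.017) × 1.408 × 0.3752^(2/3) × 0.004505^(1/2) = 2.89 m³/s.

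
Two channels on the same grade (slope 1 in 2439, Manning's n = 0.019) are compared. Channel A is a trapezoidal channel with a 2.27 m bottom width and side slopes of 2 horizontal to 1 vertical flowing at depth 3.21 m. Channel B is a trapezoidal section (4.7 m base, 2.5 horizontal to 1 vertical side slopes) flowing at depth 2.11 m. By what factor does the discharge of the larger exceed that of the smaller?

Channel A: With bottom width b = 2.27 m and side slope z = 2: A = (b + zy)y = (2.27 + 2×3.21)×3.21 = 27.89 m²; P = b + 2y√(1+z²) = 2.27 + 2×3.21×2.236 = 16.63 m. Hydraulic radius R = A/P = 27.89/16.63 = 1.678 m. Q_A = (1/0.019)·27.89·1.678^(2/3)·√0.00041 = 41.98 m³/s.
Channel B: With bottom width b = 4.7 m and side slope z = 2.5: A = (b + zy)y = (4.7 + 2.5×2.11)×2.11 = 21.05 m²; P = b + 2y√(1+z²) = 4.7 + 2×2.11×2.693 = 16.06 m. Hydraulic radius R = A/P = 21.05/16.06 = 1.31 m. Q_B = (1/0.019)·21.05·1.31^(2/3)·√0.00041 = 26.86 m³/s.
The larger discharge is 41.98 m³/s and the smaller is 26.86 m³/s; the ratio is 1.56.

1.56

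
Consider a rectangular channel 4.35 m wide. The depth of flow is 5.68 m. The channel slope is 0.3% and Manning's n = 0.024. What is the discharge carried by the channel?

Q = 76.3 m³/s

Flow area A = b·y = 4.35 × 5.68 = 24.71 m². Wetted perimeter P = b + 2y = 4.35 + 2×5.68 = 15.71 m.
Hydraulic radius R = A/P = 24.71/15.71 = 1.573 m.
Manning's equation: Q = (1/n) A R^(2/3) S^(1/2) = (1/0.024) × 24.71 × 1.573^(2/3) × 0.003^(1/2) = 76.3 m³/s.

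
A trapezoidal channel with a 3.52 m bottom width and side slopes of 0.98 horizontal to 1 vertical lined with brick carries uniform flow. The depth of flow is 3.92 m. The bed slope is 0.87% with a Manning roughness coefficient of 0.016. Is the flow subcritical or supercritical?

supercritical

With bottom width b = 3.52 m and side slope z = 0.98: A = (b + zy)y = (3.52 + 0.98×3.92)×3.92 = 28.86 m²; P = b + 2y√(1+z²) = 3.52 + 2×3.92×1.4 = 14.5 m.
Hydraulic radius R = A/P = 28.86/14.5 = 1.991 m.
V = (1/n) R^(2/3) √S = (1/0.016) × 1.991^(2/3) × √0.0087 = 9.225 m/s. Hydraulic depth D_h = A/T = 28.86/11.2 = 2.576 m.
Froude number Fr = V/√(g·D_h) = 9.225/√(9.81×2.576) = 1.84, which is greater than 1, so the flow is supercritical.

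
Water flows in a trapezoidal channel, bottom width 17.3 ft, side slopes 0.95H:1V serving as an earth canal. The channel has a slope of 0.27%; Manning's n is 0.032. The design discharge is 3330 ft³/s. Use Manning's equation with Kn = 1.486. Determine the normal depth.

y_n = 12.7 ft

Manning's equation rearranged: A R^(2/3) = nQ / (1.486·√S) = 0.032 × 3330 / (1.486 × √0.0027) = 1380.
Trying y = 15.7 ft: A R^(2/3) = 2081 — high.
Trying y = 12.7 ft: A R^(2/3) = 1381 — close enough.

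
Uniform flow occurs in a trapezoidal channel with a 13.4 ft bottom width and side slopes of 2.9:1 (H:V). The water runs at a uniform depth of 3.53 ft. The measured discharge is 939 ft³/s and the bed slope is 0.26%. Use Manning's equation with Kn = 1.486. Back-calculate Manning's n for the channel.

n = 0.012

With bottom width b = 13.4 ft and side slope z = 2.9: A = (b + zy)y = (13.4 + 2.9×3.53)×3.53 = 83.44 ft²; P = b + 2y√(1+z²) = 13.4 + 2×3.53×3.068 = 35.06 ft.
Hydraulic radius R = A/P = 83.44/35.06 = 2.38 ft.
Rearranging Manning's equation: n = (1.486/Q) A R^(2/3) S^(1/2) = (1.486/939) × 83.44 × 2.38^(2/3) × √0.0026 = 0.012.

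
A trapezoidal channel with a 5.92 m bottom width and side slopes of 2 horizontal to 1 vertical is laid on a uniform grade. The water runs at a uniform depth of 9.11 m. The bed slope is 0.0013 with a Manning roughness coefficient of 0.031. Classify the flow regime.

subcritical

With bottom width b = 5.92 m and side slope z = 2: A = (b + zy)y = (5.92 + 2×9.11)×9.11 = 219.9 m²; P = b + 2y√(1+z²) = 5.92 + 2×9.11×2.236 = 46.66 m.
Hydraulic radius R = A/P = 219.9/46.66 = 4.713 m.
V = (1/n) R^(2/3) √S = (1/0.031) × 4.713^(2/3) × √0.0013 = 3.269 m/s. Hydraulic depth D_h = A/T = 219.9/42.36 = 5.192 m.
Froude number Fr = V/√(g·D_h) = 3.269/√(9.81×5.192) = 0.458, which is less than 1, so the flow is subcritical.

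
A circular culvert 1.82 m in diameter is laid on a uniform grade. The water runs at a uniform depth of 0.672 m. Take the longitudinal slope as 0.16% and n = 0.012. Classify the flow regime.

For a circular section of diameter D = 1.82 m at depth y = 0.672 m, the central angle is θ = 2 arccos(1 − 2y/D) = 2.612 rad. Then A = (D²/8)(θ − sin θ) = 0.8726 m² and P = Dθ/2 = 2.377 m.
Hydraulic radius R = A/P = 0.8726/2.377 = 0.3671 m.
V = (1/n) R^(2/3) √S = (1/0.012) × 0.3671^(2/3) × √0.0016 = 1.709 m/s. Hydraulic depth D_h = A/T = 0.8726/1.757 = 0.4967 m.
Froude number Fr = V/√(g·D_h) = 1.709/√(9.81×0.4967) = 0.774, which is less than 1, so the flow is subcritical.

subcritical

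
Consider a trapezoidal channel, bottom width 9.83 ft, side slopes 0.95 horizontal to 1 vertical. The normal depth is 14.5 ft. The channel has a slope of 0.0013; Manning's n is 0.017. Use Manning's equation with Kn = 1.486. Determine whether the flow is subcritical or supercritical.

subcritical

With bottom width b = 9.83 ft and side slope z = 0.95: A = (b + zy)y = (9.83 + 0.95×14.5)×14.5 = 342.3 ft²; P = b + 2y√(1+z²) = 9.83 + 2×14.5×1.379 = 49.83 ft.
Hydraulic radius R = A/P = 342.3/49.83 = 6.869 ft.
V = (1.486/n) R^(2/3) √S = (1.486/0.017) × 6.869^(2/3) × √0.0013 = 11.39 ft/s. Hydraulic depth D_h = A/T = 342.3/37.38 = 9.157 ft.
Froude number Fr = V/√(g·D_h) = 11.39/√(32.2×9.157) = 0.663, which is less than 1, so the flow is subcritical.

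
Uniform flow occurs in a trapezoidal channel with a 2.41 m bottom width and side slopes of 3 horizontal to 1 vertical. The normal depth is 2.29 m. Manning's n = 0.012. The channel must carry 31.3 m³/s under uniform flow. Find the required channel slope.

With bottom width b = 2.41 m and side slope z = 3: A = (b + zy)y = (2.41 + 3×2.29)×2.29 = 21.25 m²; P = b + 2y√(1+z²) = 2.41 + 2×2.29×3.162 = 16.89 m.
Hydraulic radius R = A/P = 21.25/16.89 = 1.258 m.
From Manning's equation, S = [nQ / (1 A R^(2/3))]² = [0.012 × 31.3 / (1 × 21.25 × 1.258^(2/3))]² = 0.00023.

S = 0.00023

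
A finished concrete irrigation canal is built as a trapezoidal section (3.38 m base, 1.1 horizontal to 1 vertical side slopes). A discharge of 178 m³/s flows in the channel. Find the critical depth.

At critical depth, Q² T / (g A³) = 1, i.e. A³/T = Q²/g = 178²/9.81 = 3230.
Trying y = 3.2 m: A³/T = 1033 — too small.
Trying y = 4.28 m: A³/T = 3242 — close enough.

y_c = 4.28 m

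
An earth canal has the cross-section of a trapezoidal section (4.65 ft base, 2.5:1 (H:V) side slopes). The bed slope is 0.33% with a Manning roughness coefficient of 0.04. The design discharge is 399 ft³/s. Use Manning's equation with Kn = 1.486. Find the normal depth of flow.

Manning's equation rearranged: A R^(2/3) = nQ / (1.486·√S) = 0.04 × 399 / (1.486 × √0.0033) = 187.
Try y = 4.01 ft: A R^(2/3) = 100.8 — low.
Try y = 6.6 ft: A R^(2/3) = 320.1 — high.
Try y = 5.25 ft: A R^(2/3) = 186.9 — close enough.

y_n = 5.25 ft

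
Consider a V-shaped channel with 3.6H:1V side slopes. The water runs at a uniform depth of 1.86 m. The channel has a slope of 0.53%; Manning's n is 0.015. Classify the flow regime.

supercritical

For a triangular section with side slope z = 3.6: A = zy² = 3.6×1.86² = 12.45 m²; P = 2y√(1+z²) = 2×1.86×3.736 = 13.9 m.
Hydraulic radius R = A/P = 12.45/13.9 = 0.8961 m.
V = (1/n) R^(2/3) √S = (1/0.015) × 0.8961^(2/3) × √0.0053 = 4.511 m/s. Hydraulic depth D_h = A/T = 12.45/13.39 = 0.93 m.
Froude number Fr = V/√(g·D_h) = 4.511/√(9.81×0.93) = 1.49, which is greater than 1, so the flow is supercritical.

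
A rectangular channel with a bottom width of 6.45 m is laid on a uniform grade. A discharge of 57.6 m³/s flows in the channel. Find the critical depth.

For a rectangular channel, critical depth y_c = (q²/g)^(1/3) where q = Q/b = 57.6/6.45 = 8.93 m²/s.
So y_c = (8.93²/9.81)^(1/3) = 2.01 m.

y_c = 2.01 m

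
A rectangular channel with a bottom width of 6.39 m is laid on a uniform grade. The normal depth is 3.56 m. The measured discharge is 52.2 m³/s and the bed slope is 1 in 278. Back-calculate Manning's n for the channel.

n = 0.037

Flow area A = b·y = 6.39 × 3.56 = 22.75 m². Wetted perimeter P = b + 2y = 6.39 + 2×3.56 = 13.51 m.
Hydraulic radius R = A/P = 22.75/13.51 = 1.684 m.
Rearranging Manning's equation: n = (1/Q) A R^(2/3) S^(1/2) = (1/52.2) × 22.75 × 1.684^(2/3) × √0.003597 = 0.037.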